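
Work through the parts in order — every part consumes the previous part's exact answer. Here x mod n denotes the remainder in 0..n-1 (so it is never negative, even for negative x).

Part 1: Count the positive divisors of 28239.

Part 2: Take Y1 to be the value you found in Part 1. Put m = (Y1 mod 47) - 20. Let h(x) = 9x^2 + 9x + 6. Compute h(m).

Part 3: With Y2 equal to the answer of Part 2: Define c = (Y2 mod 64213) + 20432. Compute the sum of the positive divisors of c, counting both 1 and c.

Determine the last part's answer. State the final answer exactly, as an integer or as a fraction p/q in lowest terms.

33900

Part 1: 28239 = 3 * 9413; number of divisors = (1+1) * (1+1) = 4; answer 4
Part 2: Y1 = 4; m = -16; 9*(-16)^2 + 9*(-16)^1 + 6 = (2304) + (-144) + (6) = 2166; answer 2166
Part 3: Y2 = 2166; c = 22598; 22598 = 2 * 11299; sigma = (1 + 2) * (1 + 11299) = 3 * 11300 = 33900; answer 33900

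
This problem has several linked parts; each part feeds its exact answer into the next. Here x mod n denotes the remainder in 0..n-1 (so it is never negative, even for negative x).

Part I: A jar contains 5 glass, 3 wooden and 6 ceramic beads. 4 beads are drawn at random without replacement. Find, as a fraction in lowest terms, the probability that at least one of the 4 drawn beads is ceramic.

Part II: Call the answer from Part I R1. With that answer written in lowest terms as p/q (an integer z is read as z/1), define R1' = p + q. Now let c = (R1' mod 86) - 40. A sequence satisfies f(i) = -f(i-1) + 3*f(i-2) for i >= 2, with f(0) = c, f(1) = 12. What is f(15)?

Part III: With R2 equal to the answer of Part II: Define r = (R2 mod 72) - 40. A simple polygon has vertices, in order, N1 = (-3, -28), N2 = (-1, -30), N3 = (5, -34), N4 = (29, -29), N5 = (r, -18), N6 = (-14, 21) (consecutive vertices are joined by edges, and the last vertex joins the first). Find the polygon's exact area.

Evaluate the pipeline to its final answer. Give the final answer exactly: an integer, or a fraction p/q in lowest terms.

434

Part I: total draws C(14,4) = 1001; complement C(8,4) = 70; favorable 1001 - 70 = 931; P = 133/143; answer 133/143
Part II: R1 = 133/143; threaded value p + q = 276; c = -22; f(2) = -1*(12) + 3*(-22) = -78; iterating: f(2)=-78, f(3)=114, f(4)=-348, f(5)=690, f(6)=-1734, f(7)=3804, f(8)=-9006, f(9)=20418, f(10)=-47436, f(11)=108690, f(12)=-250998, f(13)=577068, f(14)=-1330062, f(15)=3061266; answer 3061266
Part III: R2 = 3061266; r = 2; cross terms: (-3*-30 - -1*-28)=62, (-1*-34 - 5*-30)=184, (5*-29 - 29*-34)=841, (29*-18 - 2*-29)=-464, (2*21 - -14*-18)=-210, (-14*-28 - -3*21)=455; twice the area = |868| = 868; area = 434; answer 434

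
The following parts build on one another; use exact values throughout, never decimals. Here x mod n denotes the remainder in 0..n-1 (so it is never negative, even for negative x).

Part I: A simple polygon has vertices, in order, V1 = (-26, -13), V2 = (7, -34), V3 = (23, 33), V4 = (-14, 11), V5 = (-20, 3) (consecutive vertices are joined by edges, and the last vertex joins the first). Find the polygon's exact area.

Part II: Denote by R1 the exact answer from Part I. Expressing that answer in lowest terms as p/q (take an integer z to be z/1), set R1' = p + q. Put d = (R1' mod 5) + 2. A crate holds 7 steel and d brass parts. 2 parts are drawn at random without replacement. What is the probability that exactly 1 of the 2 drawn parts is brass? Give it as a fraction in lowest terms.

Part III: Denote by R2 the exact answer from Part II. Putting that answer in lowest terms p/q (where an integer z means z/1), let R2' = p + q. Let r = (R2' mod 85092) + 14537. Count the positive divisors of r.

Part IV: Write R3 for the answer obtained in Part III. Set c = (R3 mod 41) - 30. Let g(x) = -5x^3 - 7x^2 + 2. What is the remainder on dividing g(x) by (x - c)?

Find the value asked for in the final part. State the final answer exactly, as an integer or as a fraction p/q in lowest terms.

49854

Part I: cross terms: (-26*-34 - 7*-13)=975, (7*33 - 23*-34)=1013, (23*11 - -14*33)=715, (-14*3 - -20*11)=178, (-20*-13 - -26*3)=338; twice the area = |3219| = 3219; area = 3219/2; answer 3219/2
Part II: R1 = 3219/2; threaded value p + q = 3221; d = 3; total draws C(10,2) = 45; favorable C(3,1)*C(7,1) = 21; P = 7/15; answer 7/15
Part III: R2 = 7/15; threaded value p + q = 22; r = 14559; 14559 = 3 * 23 * 211; number of divisors = (1+1) * (1+1) * (1+1) = 8; answer 8
Part IV: R3 = 8; c = -22; remainder = value at the root: -5*(-22)^3 - 7*(-22)^2 + 2 = (53240) + (-3388) + (2) = 49854; answer 49854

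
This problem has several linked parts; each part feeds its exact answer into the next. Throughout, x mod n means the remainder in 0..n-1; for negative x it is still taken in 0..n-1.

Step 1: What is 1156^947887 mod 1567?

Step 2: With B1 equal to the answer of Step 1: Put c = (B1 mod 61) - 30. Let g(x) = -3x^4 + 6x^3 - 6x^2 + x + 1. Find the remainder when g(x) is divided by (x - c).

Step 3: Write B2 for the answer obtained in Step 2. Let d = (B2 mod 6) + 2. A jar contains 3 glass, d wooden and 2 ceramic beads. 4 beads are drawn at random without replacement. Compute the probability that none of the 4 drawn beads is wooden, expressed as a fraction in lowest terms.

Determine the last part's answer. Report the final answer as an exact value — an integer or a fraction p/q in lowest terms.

1/42

Step 1: squarings mod 1567: 1156^1=1156, 1156^2=1252, 1156^4=504, 1156^8=162, 1156^16=1172, 1156^32=892, 1156^64=1195, 1156^128=488, 1156^256=1527, 1156^512=33, 1156^1024=1089, 1156^2048=1269, 1156^4096=1052, 1156^8192=402, 1156^16384=203, 1156^32768=467, 1156^65536=276, 1156^131072=960, 1156^262144=204, 1156^524288=874; 1156^947887 = 1156^1 * 1156^2 * 1156^4 * 1156^8 * 1156^32 * 1156^128 * 1156^512 * 1156^1024 * 1156^4096 * 1156^8192 * 1156^16384 * 1156^131072 * 1156^262144 * 1156^524288 = 978 (mod 1567); answer 978
Step 2: B1 = 978; c = -28; remainder = value at the root: -3*(-28)^4 + 6*(-28)^3 - 6*(-28)^2 + 1*(-28)^1 + 1 = (-1843968) + (-131712) + (-4704) + (-28) + (1) = -1980411; answer -1980411
Step 3: B2 = -1980411; d = 5; total draws C(10,4) = 210; favorable C(5,4) = 5; P = 1/42; answer 1/42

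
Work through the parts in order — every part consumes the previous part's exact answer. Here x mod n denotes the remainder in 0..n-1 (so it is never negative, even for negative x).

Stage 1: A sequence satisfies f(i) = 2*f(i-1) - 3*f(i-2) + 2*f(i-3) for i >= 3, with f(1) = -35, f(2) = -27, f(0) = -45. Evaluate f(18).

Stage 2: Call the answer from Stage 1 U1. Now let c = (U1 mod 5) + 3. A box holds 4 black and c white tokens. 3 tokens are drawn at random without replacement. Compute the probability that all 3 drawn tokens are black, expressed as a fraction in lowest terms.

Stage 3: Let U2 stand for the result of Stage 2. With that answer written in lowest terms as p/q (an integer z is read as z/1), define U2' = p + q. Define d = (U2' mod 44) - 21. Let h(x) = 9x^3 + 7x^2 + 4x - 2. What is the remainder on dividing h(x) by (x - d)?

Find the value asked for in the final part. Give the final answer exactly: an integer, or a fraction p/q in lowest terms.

Stage 1: f(3) = 2*(-27) - 3*(-35) + 2*(-45) = -39; iterating: f(3)=-39, f(4)=-67, f(5)=-71, f(6)=-19, f(7)=41, f(8)=-3, f(9)=-167, f(10)=-243, f(11)=9, f(12)=413, f(13)=313, f(14)=-595, f(15)=-1303, f(16)=-195, f(17)=2329, f(18)=2637; answer 2637
Stage 2: U1 = 2637; c = 5; total draws C(9,3) = 84; favorable C(4,3) = 4; P = 1/21; answer 1/21
Stage 3: U2 = 1/21; threaded value p + q = 22; d = 1; remainder = value at the root: 9*(1)^3 + 7*(1)^2 + 4*(1)^1 - 2 = (9) + (7) + (4) + (-2) = 18; answer 18

18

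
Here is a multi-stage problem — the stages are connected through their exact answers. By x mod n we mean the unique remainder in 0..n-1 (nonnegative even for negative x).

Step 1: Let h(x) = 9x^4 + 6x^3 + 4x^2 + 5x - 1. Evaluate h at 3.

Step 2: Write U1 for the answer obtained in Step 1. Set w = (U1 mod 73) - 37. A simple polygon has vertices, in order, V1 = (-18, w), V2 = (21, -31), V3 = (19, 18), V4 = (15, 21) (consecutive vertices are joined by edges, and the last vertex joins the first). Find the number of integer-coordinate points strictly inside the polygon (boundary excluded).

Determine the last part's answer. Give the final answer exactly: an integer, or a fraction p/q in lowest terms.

Step 1: 9*(3)^4 + 6*(3)^3 + 4*(3)^2 + 5*(3)^1 - 1 = (729) + (162) + (36) + (15) + (-1) = 941; answer 941
Step 2: U1 = 941; w = 28; cross terms: (-18*-31 - 21*28)=-30, (21*18 - 19*-31)=967, (19*21 - 15*18)=129, (15*28 - -18*21)=798; twice the area = |1864| = 1864; area = 932; boundary points = 1 + 1 + 1 + 1 = 4; strictly interior points = area - boundary/2 + 1 = 931; answer 931

931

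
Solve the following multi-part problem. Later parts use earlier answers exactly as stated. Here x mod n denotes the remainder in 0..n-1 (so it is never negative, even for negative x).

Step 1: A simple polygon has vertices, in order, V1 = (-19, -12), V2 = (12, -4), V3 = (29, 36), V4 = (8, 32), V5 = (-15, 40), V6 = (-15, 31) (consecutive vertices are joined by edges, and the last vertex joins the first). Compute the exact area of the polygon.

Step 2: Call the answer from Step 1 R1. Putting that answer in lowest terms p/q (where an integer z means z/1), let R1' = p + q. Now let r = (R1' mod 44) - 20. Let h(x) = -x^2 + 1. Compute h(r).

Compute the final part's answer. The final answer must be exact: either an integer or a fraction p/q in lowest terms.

-8

Step 1: cross terms: (-19*-4 - 12*-12)=220, (12*36 - 29*-4)=548, (29*32 - 8*36)=640, (8*40 - -15*32)=800, (-15*31 - -15*40)=135, (-15*-12 - -19*31)=769; twice the area = |3112| = 3112; area = 1556; answer 1556
Step 2: R1 = 1556; threaded value p + q = 1557; r = -3; -1*(-3)^2 + 1 = (-9) + (1) = -8; answer -8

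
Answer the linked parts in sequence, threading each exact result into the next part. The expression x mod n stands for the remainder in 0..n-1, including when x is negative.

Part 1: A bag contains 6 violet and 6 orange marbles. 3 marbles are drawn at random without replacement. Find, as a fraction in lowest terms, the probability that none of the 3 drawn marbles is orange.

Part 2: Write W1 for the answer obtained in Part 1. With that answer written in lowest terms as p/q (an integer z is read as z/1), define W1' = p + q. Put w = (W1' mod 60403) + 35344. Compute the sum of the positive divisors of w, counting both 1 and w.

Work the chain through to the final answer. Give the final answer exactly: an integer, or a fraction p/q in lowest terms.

Part 1: total draws C(12,3) = 220; favorable C(6,3) = 20; P = 1/11; answer 1/11
Part 2: W1 = 1/11; threaded value p + q = 12; w = 35356; 35356 = 2^2 * 8839; sigma = (1 + 2 + 4) * (1 + 8839) = 7 * 8840 = 61880; answer 61880

61880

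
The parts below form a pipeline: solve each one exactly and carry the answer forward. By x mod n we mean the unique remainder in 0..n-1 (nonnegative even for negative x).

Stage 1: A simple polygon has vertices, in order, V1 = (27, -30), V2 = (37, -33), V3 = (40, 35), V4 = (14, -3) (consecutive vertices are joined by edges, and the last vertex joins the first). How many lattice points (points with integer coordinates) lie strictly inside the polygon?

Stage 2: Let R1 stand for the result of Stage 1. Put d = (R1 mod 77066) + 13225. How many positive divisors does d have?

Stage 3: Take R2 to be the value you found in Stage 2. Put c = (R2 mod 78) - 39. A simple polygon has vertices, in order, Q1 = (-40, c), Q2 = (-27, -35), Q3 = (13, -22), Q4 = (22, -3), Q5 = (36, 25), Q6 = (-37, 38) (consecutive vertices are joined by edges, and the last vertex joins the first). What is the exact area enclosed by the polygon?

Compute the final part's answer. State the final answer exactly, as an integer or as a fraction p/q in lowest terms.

7635/2

Stage 1: cross terms: (27*-33 - 37*-30)=219, (37*35 - 40*-33)=2615, (40*-3 - 14*35)=-610, (14*-30 - 27*-3)=-339; twice the area = |1885| = 1885; area = 1885/2; boundary points = 1 + 1 + 2 + 1 = 5; strictly interior points = area - boundary/2 + 1 = 941; answer 941
Stage 2: R1 = 941; d = 14166; 14166 = 2 * 3^2 * 787; number of divisors = (1+1) * (2+1) * (1+1) = 12; answer 12
Stage 3: R2 = 12; c = -27; cross terms: (-40*-35 - -27*-27)=671, (-27*-22 - 13*-35)=1049, (13*-3 - 22*-22)=445, (22*25 - 36*-3)=658, (36*38 - -37*25)=2293, (-37*-27 - -40*38)=2519; twice the area = |7635| = 7635; area = 7635/2; answer 7635/2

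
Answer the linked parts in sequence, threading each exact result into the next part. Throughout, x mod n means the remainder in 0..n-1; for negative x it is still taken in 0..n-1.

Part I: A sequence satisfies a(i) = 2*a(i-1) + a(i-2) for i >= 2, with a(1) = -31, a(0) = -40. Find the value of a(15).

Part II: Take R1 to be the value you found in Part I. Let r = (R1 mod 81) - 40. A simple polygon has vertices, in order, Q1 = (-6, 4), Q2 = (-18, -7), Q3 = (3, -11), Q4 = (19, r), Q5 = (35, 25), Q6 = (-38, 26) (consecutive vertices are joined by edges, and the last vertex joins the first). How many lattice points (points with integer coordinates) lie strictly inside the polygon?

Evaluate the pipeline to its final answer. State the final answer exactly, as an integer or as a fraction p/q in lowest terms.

Part I: a(2) = 2*(-31) + 1*(-40) = -102; iterating: a(2)=-102, a(3)=-235, a(4)=-572, a(5)=-1379, a(6)=-3330, a(7)=-8039, a(8)=-19408, a(9)=-46855, a(10)=-113118, a(11)=-273091, a(12)=-659300, a(13)=-1591691, a(14)=-3842682, a(15)=-9277055; answer -9277055
Part II: R1 = -9277055; r = -3; cross terms: (-6*-7 - -18*4)=114, (-18*-11 - 3*-7)=219, (3*-3 - 19*-11)=200, (19*25 - 35*-3)=580, (35*26 - -38*25)=1860, (-38*4 - -6*26)=4; twice the area = |2977| = 2977; area = 2977/2; boundary points = 1 + 1 + 8 + 4 + 1 + 2 = 17; strictly interior points = area - boundary/2 + 1 = 1481; answer 1481

1481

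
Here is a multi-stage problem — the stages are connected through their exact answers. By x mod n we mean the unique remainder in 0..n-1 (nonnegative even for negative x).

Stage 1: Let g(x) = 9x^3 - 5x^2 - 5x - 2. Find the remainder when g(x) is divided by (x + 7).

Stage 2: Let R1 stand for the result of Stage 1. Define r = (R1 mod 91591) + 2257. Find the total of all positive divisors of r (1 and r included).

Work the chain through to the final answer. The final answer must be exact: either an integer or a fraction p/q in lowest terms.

130806

Stage 1: remainder = value at the root: 9*(-7)^3 - 5*(-7)^2 - 5*(-7)^1 - 2 = (-3087) + (-245) + (35) + (-2) = -3299; answer -3299
Stage 2: R1 = -3299; r = 90549; 90549 = 3^2 * 10061; sigma = (1 + 3 + 9) * (1 + 10061) = 13 * 10062 = 130806; answer 130806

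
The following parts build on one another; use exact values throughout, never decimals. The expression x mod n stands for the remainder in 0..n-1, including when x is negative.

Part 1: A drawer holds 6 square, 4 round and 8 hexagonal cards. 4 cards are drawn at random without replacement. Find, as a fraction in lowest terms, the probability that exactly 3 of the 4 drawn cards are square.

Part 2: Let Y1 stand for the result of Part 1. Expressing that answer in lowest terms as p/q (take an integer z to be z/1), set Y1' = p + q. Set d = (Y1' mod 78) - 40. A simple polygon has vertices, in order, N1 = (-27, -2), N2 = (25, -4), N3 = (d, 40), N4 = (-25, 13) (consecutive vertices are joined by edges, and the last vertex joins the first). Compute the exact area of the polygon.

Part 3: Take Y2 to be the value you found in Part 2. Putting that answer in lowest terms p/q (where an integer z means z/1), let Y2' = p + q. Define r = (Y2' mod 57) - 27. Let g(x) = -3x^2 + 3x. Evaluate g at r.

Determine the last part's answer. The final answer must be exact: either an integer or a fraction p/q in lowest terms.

-468

Part 1: total draws C(18,4) = 3060; favorable C(6,3)*C(12,1) = 240; P = 4/51; answer 4/51
Part 2: Y1 = 4/51; threaded value p + q = 55; d = 15; cross terms: (-27*-4 - 25*-2)=158, (25*40 - 15*-4)=1060, (15*13 - -25*40)=1195, (-25*-2 - -27*13)=401; twice the area = |2814| = 2814; area = 1407; answer 1407
Part 3: Y2 = 1407; threaded value p + q = 1408; r = 13; -3*(13)^2 + 3*(13)^1 = (-507) + (39) = -468; answer -468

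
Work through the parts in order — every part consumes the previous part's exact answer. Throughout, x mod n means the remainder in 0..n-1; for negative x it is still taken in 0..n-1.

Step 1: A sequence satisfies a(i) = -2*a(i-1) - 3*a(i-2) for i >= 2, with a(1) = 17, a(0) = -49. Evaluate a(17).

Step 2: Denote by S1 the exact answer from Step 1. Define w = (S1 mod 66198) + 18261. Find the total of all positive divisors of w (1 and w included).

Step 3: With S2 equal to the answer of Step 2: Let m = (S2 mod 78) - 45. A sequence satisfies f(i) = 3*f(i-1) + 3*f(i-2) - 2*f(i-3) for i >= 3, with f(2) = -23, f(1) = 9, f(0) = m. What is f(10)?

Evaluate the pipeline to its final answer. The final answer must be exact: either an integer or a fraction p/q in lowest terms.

123057

Step 1: a(2) = -2*(17) - 3*(-49) = 113; iterating: a(2)=113, a(3)=-277, a(4)=215, a(5)=401, a(6)=-1447, a(7)=1691, a(8)=959, a(9)=-6991, a(10)=11105, a(11)=-1237, a(12)=-30841, a(13)=65393, a(14)=-38263, a(15)=-119653, a(16)=354095, a(17)=-349231; answer -349231
Step 2: S1 = -349231; w = 66218; 66218 = 2 * 113 * 293; sigma = (1 + 2) * (1 + 113) * (1 + 293) = 3 * 114 * 294 = 100548; answer 100548
Step 3: S2 = 100548; m = -39; f(3) = 3*(-23) + 3*(9) - 2*(-39) = 36; iterating: f(3)=36, f(4)=21, f(5)=217, f(6)=642, f(7)=2535, f(8)=9097, f(9)=33612, f(10)=123057; answer 123057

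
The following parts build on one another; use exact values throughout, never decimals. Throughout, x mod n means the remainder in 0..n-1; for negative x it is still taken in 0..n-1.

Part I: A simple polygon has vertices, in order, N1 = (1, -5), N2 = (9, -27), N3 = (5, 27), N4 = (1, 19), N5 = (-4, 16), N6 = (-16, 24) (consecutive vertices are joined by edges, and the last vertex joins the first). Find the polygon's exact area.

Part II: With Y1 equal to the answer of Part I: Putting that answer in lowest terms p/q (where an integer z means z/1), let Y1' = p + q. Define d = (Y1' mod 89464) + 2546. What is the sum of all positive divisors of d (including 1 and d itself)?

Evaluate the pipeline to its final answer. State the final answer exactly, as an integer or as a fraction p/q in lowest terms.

Part I: cross terms: (1*-27 - 9*-5)=18, (9*27 - 5*-27)=378, (5*19 - 1*27)=68, (1*16 - -4*19)=92, (-4*24 - -16*16)=160, (-16*-5 - 1*24)=56; twice the area = |772| = 772; area = 386; answer 386
Part II: Y1 = 386; threaded value p + q = 387; d = 2933; 2933 = 7 * 419; sigma = (1 + 7) * (1 + 419) = 8 * 420 = 3360; answer 3360

3360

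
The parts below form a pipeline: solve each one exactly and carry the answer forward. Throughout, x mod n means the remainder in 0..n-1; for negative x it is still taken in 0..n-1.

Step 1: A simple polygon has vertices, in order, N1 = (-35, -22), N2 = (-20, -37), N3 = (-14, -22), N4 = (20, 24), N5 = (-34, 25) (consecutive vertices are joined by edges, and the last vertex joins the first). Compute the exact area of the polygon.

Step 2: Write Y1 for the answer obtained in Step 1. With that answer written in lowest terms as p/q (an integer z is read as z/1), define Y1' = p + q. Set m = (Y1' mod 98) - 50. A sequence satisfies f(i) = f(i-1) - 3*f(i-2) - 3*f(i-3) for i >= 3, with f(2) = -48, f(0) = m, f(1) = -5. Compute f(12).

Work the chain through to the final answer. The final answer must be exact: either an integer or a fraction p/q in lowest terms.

-27231

Step 1: cross terms: (-35*-37 - -20*-22)=855, (-20*-22 - -14*-37)=-78, (-14*24 - 20*-22)=104, (20*25 - -34*24)=1316, (-34*-22 - -35*25)=1623; twice the area = |3820| = 3820; area = 1910; answer 1910
Step 2: Y1 = 1910; threaded value p + q = 1911; m = -1; f(3) = 1*(-48) - 3*(-5) - 3*(-1) = -30; iterating: f(3)=-30, f(4)=129, f(5)=363, f(6)=66, f(7)=-1410, f(8)=-2697, f(9)=1335, f(10)=13656, f(11)=17742, f(12)=-27231; answer -27231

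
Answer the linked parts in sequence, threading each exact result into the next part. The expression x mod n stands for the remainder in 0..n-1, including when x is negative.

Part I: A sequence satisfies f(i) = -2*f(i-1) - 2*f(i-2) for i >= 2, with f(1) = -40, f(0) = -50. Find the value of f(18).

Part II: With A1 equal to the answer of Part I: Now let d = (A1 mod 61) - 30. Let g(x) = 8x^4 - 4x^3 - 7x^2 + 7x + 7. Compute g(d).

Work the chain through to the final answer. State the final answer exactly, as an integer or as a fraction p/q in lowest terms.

5297

Part I: f(2) = -2*(-40) - 2*(-50) = 180; iterating: f(2)=180, f(3)=-280, f(4)=200, f(5)=160, f(6)=-720, f(7)=1120, f(8)=-800, f(9)=-640, f(10)=2880, f(11)=-4480, f(12)=3200, f(13)=2560, f(14)=-11520, f(15)=17920, f(16)=-12800, f(17)=-10240, f(18)=46080; answer 46080
Part II: A1 = 46080; d = -5; 8*(-5)^4 - 4*(-5)^3 - 7*(-5)^2 + 7*(-5)^1 + 7 = (5000) + (500) + (-175) + (-35) + (7) = 5297; answer 5297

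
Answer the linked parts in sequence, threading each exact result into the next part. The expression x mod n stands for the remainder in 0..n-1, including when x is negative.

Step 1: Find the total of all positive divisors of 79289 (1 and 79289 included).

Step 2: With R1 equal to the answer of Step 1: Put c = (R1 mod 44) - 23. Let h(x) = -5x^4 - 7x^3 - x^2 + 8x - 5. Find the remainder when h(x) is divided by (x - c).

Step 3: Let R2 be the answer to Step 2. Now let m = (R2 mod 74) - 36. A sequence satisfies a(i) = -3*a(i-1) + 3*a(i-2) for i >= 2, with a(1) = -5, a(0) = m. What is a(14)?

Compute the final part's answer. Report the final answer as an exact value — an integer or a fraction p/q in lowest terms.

-562153041

Step 1: 79289 = 7 * 47 * 241; sigma = (1 + 7) * (1 + 47) * (1 + 241) = 8 * 48 * 242 = 92928; answer 92928
Step 2: R1 = 92928; c = -23; remainder = value at the root: -5*(-23)^4 - 7*(-23)^3 - 1*(-23)^2 + 8*(-23)^1 - 5 = (-1399205) + (85169) + (-529) + (-184) + (-5) = -1314754; answer -1314754
Step 3: R2 = -1314754; m = -32; a(2) = -3*(-5) + 3*(-32) = -81; iterating: a(2)=-81, a(3)=228, a(4)=-927, a(5)=3465, a(6)=-13176, a(7)=49923, a(8)=-189297, a(9)=717660, a(10)=-2720871, a(11)=10315593, a(12)=-39109392, a(13)=148274955, a(14)=-562153041; answer -562153041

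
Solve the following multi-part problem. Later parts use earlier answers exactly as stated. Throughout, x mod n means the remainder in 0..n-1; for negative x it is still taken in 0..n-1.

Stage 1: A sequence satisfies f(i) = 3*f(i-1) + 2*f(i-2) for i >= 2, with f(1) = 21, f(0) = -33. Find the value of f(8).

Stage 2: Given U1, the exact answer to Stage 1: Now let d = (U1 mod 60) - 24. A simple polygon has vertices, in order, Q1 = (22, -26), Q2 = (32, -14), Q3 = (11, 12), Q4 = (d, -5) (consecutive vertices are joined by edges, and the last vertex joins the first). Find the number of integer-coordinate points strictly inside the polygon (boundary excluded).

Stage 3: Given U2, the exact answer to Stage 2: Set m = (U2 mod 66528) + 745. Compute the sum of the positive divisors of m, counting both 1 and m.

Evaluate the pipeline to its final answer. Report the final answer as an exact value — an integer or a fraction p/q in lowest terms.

1976

Stage 1: f(2) = 3*(21) + 2*(-33) = -3; iterating: f(2)=-3, f(3)=33, f(4)=93, f(5)=345, f(6)=1221, f(7)=4353, f(8)=15501; answer 15501
Stage 2: U1 = 15501; d = -3; cross terms: (22*-14 - 32*-26)=524, (32*12 - 11*-14)=538, (11*-5 - -3*12)=-19, (-3*-26 - 22*-5)=188; twice the area = |1231| = 1231; area = 1231/2; boundary points = 2 + 1 + 1 + 1 = 5; strictly interior points = area - boundary/2 + 1 = 614; answer 614
Stage 3: U2 = 614; m = 1359; 1359 = 3^2 * 151; sigma = (1 + 3 + 9) * (1 + 151) = 13 * 152 = 1976; answer 1976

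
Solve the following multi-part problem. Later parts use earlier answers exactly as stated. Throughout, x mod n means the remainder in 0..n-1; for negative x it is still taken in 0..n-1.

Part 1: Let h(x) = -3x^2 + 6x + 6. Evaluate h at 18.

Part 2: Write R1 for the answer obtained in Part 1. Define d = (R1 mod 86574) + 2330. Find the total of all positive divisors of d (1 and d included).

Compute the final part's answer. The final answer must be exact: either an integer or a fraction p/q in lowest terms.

Part 1: -3*(18)^2 + 6*(18)^1 + 6 = (-972) + (108) + (6) = -858; answer -858
Part 2: R1 = -858; d = 88046; 88046 = 2 * 7 * 19 * 331; sigma = (1 + 2) * (1 + 7) * (1 + 19) * (1 + 331) = 3 * 8 * 20 * 332 = 159360; answer 159360

159360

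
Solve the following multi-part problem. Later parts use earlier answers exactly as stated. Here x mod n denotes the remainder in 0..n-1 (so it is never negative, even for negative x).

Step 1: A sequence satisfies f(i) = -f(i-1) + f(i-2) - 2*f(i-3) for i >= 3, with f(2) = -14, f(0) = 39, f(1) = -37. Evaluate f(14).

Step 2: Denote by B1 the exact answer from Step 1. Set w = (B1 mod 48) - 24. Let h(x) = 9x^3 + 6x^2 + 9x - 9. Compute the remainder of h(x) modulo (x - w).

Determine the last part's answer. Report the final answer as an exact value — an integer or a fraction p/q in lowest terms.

Step 1: f(3) = -1*(-14) + 1*(-37) - 2*(39) = -101; iterating: f(3)=-101, f(4)=161, f(5)=-234, f(6)=597, f(7)=-1153, f(8)=2218, f(9)=-4565, f(10)=9089, f(11)=-18090, f(12)=36309, f(13)=-72577, f(14)=145066; answer 145066
Step 2: B1 = 145066; w = -14; remainder = value at the root: 9*(-14)^3 + 6*(-14)^2 + 9*(-14)^1 - 9 = (-24696) + (1176) + (-126) + (-9) = -23655; answer -23655

-23655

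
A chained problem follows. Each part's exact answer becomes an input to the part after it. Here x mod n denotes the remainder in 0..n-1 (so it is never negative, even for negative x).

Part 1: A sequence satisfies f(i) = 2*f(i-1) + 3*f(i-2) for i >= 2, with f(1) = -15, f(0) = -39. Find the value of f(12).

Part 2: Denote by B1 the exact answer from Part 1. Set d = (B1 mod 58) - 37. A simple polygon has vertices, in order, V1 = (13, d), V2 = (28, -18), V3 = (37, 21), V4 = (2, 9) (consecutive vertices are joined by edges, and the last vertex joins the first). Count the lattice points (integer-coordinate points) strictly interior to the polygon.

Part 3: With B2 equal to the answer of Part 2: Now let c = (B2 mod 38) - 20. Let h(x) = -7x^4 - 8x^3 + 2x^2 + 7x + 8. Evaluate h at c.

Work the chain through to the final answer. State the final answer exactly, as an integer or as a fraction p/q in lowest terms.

Part 1: f(2) = 2*(-15) + 3*(-39) = -147; iterating: f(2)=-147, f(3)=-339, f(4)=-1119, f(5)=-3255, f(6)=-9867, f(7)=-29499, f(8)=-88599, f(9)=-265695, f(10)=-797187, f(11)=-2391459, f(12)=-7174479; answer -7174479
Part 2: B1 = -7174479; d = -32; cross terms: (13*-18 - 28*-32)=662, (28*21 - 37*-18)=1254, (37*9 - 2*21)=291, (2*-32 - 13*9)=-181; twice the area = |2026| = 2026; area = 1013; boundary points = 1 + 3 + 1 + 1 = 6; strictly interior points = area - boundary/2 + 1 = 1011; answer 1011
Part 3: B2 = 1011; c = 3; -7*(3)^4 - 8*(3)^3 + 2*(3)^2 + 7*(3)^1 + 8 = (-567) + (-216) + (18) + (21) + (8) = -736; answer -736

-736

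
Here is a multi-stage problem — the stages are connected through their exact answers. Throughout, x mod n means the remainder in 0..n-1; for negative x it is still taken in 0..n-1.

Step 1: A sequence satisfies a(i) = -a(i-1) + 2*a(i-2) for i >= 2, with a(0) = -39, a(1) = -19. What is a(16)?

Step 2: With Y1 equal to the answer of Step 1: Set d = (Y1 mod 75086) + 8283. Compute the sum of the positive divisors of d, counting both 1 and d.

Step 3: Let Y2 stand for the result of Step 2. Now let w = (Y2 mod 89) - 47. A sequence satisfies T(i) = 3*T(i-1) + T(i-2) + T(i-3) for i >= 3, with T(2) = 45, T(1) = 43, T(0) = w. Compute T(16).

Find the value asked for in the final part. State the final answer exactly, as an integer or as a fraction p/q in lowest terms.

Step 1: a(2) = -1*(-19) + 2*(-39) = -59; iterating: a(2)=-59, a(3)=21, a(4)=-139, a(5)=181, a(6)=-459, a(7)=821, a(8)=-1739, a(9)=3381, a(10)=-6859, a(11)=13621, a(12)=-27339, a(13)=54581, a(14)=-109259, a(15)=218421, a(16)=-436939; answer -436939
Step 2: Y1 = -436939; d = 21860; 21860 = 2^2 * 5 * 1093; sigma = (1 + 2 + 4) * (1 + 5) * (1 + 1093) = 7 * 6 * 1094 = 45948; answer 45948
Step 3: Y2 = 45948; w = -23; T(3) = 3*(45) + 1*(43) + 1*(-23) = 155; iterating: T(3)=155, T(4)=553, T(5)=1859, T(6)=6285, T(7)=21267, T(8)=71945, T(9)=243387, T(10)=823373, T(11)=2785451, T(12)=9423113, T(13)=31878163, T(14)=107843053, T(15)=364830435, T(16)=1234212521; answer 1234212521

1234212521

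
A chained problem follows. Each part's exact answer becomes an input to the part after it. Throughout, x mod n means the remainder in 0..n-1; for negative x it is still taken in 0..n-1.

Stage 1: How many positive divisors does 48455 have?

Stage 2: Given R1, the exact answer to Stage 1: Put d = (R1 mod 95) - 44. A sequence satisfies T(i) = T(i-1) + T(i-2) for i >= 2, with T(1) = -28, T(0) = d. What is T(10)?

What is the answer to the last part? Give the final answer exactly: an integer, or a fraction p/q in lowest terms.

-2764

Stage 1: 48455 = 5 * 11 * 881; number of divisors = (1+1) * (1+1) * (1+1) = 8; answer 8
Stage 2: R1 = 8; d = -36; T(2) = 1*(-28) + 1*(-36) = -64; iterating: T(2)=-64, T(3)=-92, T(4)=-156, T(5)=-248, T(6)=-404, T(7)=-652, T(8)=-1056, T(9)=-1708, T(10)=-2764; answer -2764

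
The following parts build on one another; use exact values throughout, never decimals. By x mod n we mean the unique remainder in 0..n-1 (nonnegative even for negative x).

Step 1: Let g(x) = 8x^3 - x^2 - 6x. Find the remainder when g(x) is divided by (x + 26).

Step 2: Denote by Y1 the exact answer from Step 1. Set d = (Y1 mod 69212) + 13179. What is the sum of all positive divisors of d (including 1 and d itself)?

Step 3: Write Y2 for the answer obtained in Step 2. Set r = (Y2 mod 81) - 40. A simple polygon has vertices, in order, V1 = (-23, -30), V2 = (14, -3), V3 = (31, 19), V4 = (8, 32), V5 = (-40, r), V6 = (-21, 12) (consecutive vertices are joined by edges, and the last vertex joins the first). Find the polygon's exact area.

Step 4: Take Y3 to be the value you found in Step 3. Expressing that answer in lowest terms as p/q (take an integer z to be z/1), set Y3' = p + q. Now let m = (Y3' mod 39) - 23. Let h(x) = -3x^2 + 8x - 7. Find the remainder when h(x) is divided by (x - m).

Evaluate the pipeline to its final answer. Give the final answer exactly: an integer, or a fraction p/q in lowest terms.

Step 1: remainder = value at the root: 8*(-26)^3 - 1*(-26)^2 - 6*(-26)^1 = (-140608) + (-676) + (156) = -141128; answer -141128
Step 2: Y1 = -141128; d = 79687; 79687 is prime, so its only divisors are 1 and 79687; sigma = 1 + 79687 = 79688; answer 79688
Step 3: Y2 = 79688; r = 25; cross terms: (-23*-3 - 14*-30)=489, (14*19 - 31*-3)=359, (31*32 - 8*19)=840, (8*25 - -40*32)=1480, (-40*12 - -21*25)=45, (-21*-30 - -23*12)=906; twice the area = |4119| = 4119; area = 4119/2; answer 4119/2
Step 4: Y3 = 4119/2; threaded value p + q = 4121; m = 3; remainder = value at the root: -3*(3)^2 + 8*(3)^1 - 7 = (-27) + (24) + (-7) = -10; answer -10

-10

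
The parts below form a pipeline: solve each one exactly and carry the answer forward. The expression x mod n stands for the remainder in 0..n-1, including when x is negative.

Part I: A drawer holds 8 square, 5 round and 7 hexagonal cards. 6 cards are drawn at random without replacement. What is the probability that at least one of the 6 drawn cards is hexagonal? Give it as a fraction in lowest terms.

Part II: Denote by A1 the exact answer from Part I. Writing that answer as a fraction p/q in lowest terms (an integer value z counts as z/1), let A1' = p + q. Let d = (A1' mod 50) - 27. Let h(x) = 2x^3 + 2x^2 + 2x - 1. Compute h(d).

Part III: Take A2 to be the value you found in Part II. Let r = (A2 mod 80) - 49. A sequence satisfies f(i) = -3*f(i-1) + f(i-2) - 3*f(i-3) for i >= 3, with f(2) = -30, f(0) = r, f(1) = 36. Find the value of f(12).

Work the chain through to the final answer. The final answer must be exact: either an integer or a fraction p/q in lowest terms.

-18115194

Part I: total draws C(20,6) = 38760; complement C(13,6) = 1716; favorable 38760 - 1716 = 37044; P = 3087/3230; answer 3087/3230
Part II: A1 = 3087/3230; threaded value p + q = 6317; d = -10; 2*(-10)^3 + 2*(-10)^2 + 2*(-10)^1 - 1 = (-2000) + (200) + (-20) + (-1) = -1821; answer -1821
Part III: A2 = -1821; r = -30; f(3) = -3*(-30) + 1*(36) - 3*(-30) = 216; iterating: f(3)=216, f(4)=-786, f(5)=2664, f(6)=-9426, f(7)=33300, f(8)=-117318, f(9)=413532, f(10)=-1457814, f(11)=5138928, f(12)=-18115194; answer -18115194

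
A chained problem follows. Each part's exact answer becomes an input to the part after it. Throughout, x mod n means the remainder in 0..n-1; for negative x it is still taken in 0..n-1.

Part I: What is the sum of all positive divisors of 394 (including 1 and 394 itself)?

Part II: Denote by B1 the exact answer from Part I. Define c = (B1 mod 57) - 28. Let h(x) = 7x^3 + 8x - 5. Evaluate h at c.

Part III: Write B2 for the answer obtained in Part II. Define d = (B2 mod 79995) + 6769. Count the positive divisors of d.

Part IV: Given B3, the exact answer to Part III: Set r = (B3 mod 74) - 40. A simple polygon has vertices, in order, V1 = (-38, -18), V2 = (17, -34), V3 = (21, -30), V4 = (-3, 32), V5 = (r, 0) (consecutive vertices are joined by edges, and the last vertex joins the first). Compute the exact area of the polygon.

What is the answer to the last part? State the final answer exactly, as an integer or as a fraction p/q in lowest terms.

2042

Part I: 394 = 2 * 197; sigma = (1 + 2) * (1 + 197) = 3 * 198 = 594; answer 594
Part II: B1 = 594; c = -4; 7*(-4)^3 + 8*(-4)^1 - 5 = (-448) + (-32) + (-5) = -485; answer -485
Part III: B2 = -485; d = 86279; 86279 = 19^2 * 239; number of divisors = (2+1) * (1+1) = 6; answer 6
Part IV: B3 = 6; r = -34; cross terms: (-38*-34 - 17*-18)=1598, (17*-30 - 21*-34)=204, (21*32 - -3*-30)=582, (-3*0 - -34*32)=1088, (-34*-18 - -38*0)=612; twice the area = |4084| = 4084; area = 2042; answer 2042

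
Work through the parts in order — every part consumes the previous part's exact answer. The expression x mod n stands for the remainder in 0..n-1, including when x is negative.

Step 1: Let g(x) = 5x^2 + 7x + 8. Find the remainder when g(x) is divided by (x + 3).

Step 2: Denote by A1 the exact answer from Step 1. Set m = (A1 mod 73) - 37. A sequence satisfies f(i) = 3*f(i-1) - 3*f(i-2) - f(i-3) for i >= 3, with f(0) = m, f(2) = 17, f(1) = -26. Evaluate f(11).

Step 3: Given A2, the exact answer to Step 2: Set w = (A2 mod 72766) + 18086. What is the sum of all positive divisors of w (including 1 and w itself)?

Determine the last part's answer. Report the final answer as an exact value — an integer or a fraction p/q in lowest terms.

88992

Step 1: remainder = value at the root: 5*(-3)^2 + 7*(-3)^1 + 8 = (45) + (-21) + (8) = 32; answer 32
Step 2: A1 = 32; m = -5; f(3) = 3*(17) - 3*(-26) - 1*(-5) = 134; iterating: f(3)=134, f(4)=377, f(5)=712, f(6)=871, f(7)=100, f(8)=-3025, f(9)=-10246, f(10)=-21763, f(11)=-31526; answer -31526
Step 3: A2 = -31526; w = 59326; 59326 = 2 * 29663; sigma = (1 + 2) * (1 + 29663) = 3 * 29664 = 88992; answer 88992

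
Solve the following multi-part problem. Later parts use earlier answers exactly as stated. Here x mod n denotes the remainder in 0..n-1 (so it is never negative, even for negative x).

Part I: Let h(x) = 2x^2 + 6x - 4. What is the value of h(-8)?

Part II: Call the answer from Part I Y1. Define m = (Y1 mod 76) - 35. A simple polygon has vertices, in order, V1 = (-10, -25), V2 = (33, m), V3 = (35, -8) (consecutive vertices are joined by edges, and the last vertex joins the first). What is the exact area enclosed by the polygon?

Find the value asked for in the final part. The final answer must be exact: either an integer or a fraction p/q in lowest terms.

Part I: 2*(-8)^2 + 6*(-8)^1 - 4 = (128) + (-48) + (-4) = 76; answer 76
Part II: Y1 = 76; m = -35; cross terms: (-10*-35 - 33*-25)=1175, (33*-8 - 35*-35)=961, (35*-25 - -10*-8)=-955; twice the area = |1181| = 1181; area = 1181/2; answer 1181/2

1181/2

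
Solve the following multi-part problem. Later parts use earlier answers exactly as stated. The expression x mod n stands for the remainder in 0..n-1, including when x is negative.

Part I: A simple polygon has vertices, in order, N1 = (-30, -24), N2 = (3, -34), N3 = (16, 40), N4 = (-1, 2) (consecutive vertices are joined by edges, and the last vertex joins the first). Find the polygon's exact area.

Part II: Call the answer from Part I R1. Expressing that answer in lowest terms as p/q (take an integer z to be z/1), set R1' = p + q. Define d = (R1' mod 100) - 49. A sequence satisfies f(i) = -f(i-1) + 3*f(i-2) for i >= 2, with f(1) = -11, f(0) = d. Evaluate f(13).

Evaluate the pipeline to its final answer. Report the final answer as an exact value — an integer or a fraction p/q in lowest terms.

-304139

Part I: cross terms: (-30*-34 - 3*-24)=1092, (3*40 - 16*-34)=664, (16*2 - -1*40)=72, (-1*-24 - -30*2)=84; twice the area = |1912| = 1912; area = 956; answer 956
Part II: R1 = 956; threaded value p + q = 957; d = 8; f(2) = -1*(-11) + 3*(8) = 35; iterating: f(2)=35, f(3)=-68, f(4)=173, f(5)=-377, f(6)=896, f(7)=-2027, f(8)=4715, f(9)=-10796, f(10)=24941, f(11)=-57329, f(12)=132152, f(13)=-304139; answer -304139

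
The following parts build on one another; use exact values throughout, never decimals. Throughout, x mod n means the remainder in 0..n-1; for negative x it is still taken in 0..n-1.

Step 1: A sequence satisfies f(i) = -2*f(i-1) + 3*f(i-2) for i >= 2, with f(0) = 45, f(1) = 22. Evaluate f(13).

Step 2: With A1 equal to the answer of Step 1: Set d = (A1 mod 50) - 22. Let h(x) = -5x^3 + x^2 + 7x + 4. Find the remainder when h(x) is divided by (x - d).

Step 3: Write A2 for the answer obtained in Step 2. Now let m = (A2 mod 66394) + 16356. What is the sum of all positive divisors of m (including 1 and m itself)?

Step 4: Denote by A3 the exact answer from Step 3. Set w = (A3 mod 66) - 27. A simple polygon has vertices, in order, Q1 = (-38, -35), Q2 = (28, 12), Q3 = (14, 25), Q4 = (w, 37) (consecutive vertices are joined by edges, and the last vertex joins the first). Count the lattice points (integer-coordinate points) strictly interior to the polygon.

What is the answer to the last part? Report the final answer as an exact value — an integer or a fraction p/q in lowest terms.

Step 1: f(2) = -2*(22) + 3*(45) = 91; iterating: f(2)=91, f(3)=-116, f(4)=505, f(5)=-1358, f(6)=4231, f(7)=-12536, f(8)=37765, f(9)=-113138, f(10)=339571, f(11)=-1018556, f(12)=3055825, f(13)=-9167318; answer -9167318
Step 2: A1 = -9167318; d = 10; remainder = value at the root: -5*(10)^3 + 1*(10)^2 + 7*(10)^1 + 4 = (-5000) + (100) + (70) + (4) = -4826; answer -4826
Step 3: A2 = -4826; m = 77924; 77924 = 2^2 * 7 * 11^2 * 23; sigma = (1 + 2 + 4) * (1 + 7) * (1 + 11 + 121) * (1 + 23) = 7 * 8 * 133 * 24 = 178752; answer 178752
Step 4: A3 = 178752; w = -3; cross terms: (-38*12 - 28*-35)=524, (28*25 - 14*12)=532, (14*37 - -3*25)=593, (-3*-35 - -38*37)=1511; twice the area = |3160| = 3160; area = 1580; boundary points = 1 + 1 + 1 + 1 = 4; strictly interior points = area - boundary/2 + 1 = 1579; answer 1579

1579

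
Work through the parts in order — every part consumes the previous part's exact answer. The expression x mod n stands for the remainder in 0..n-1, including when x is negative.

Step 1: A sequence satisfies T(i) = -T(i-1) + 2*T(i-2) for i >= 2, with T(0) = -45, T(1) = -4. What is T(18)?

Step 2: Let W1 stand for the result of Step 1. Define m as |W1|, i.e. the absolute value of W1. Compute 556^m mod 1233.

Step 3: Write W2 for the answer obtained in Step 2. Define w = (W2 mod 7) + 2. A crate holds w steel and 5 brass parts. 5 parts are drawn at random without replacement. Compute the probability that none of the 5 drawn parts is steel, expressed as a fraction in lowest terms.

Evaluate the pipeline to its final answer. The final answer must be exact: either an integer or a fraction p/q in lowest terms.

Step 1: T(2) = -1*(-4) + 2*(-45) = -86; iterating: T(2)=-86, T(3)=78, T(4)=-250, T(5)=406, T(6)=-906, T(7)=1718, T(8)=-3530, T(9)=6966, T(10)=-14026, T(11)=27958, T(12)=-56010, T(13)=111926, T(14)=-223946, T(15)=447798, T(16)=-895690, T(17)=1791286, T(18)=-3582666; answer -3582666
Step 2: W1 = -3582666; m = 3582666; squarings mod 1233: 556^1=556, 556^2=886, 556^4=808, 556^8=607, 556^16=1015, 556^32=670, 556^64=88, 556^128=346, 556^256=115, 556^512=895, 556^1024=808, 556^2048=607, 556^4096=1015, 556^8192=670, 556^16384=88, 556^32768=346, 556^65536=115, 556^131072=895, 556^262144=808, 556^524288=607, 556^1048576=1015, 556^2097152=670; 556^3582666 = 556^2 * 556^8 * 556^64 * 556^128 * 556^512 * 556^2048 * 556^8192 * 556^32768 * 556^131072 * 556^262144 * 556^1048576 * 556^2097152 = 433 (mod 1233); answer 433
Step 3: W2 = 433; w = 8; total draws C(13,5) = 1287; favorable C(5,5) = 1; P = 1/1287; answer 1/1287

1/1287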